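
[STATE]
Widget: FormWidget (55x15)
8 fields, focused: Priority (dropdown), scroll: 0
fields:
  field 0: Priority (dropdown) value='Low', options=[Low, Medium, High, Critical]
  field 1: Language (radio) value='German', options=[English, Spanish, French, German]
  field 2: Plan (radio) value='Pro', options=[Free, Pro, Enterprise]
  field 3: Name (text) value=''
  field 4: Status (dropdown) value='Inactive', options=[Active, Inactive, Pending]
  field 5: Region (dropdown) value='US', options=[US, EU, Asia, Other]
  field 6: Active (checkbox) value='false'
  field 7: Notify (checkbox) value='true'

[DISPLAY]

> Priority:   [Low                                   ▼]
  Language:   ( ) English  ( ) Spanish  ( ) French  (●)
  Plan:       ( ) Free  (●) Pro  ( ) Enterprise        
  Name:       [                                       ]
  Status:     [Inactive                              ▼]
  Region:     [US                                    ▼]
  Active:     [ ]                                      
  Notify:     [x]                                      
                                                       
                                                       
                                                       
                                                       
                                                       
                                                       
                                                       


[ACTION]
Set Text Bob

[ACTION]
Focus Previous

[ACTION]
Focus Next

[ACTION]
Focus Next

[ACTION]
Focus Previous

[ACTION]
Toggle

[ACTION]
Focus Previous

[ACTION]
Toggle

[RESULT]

  Priority:   [Low                                   ▼]
  Language:   ( ) English  ( ) Spanish  ( ) French  (●)
  Plan:       ( ) Free  (●) Pro  ( ) Enterprise        
  Name:       [                                       ]
  Status:     [Inactive                              ▼]
  Region:     [US                                    ▼]
  Active:     [ ]                                      
> Notify:     [ ]                                      
                                                       
                                                       
                                                       
                                                       
                                                       
                                                       
                                                       


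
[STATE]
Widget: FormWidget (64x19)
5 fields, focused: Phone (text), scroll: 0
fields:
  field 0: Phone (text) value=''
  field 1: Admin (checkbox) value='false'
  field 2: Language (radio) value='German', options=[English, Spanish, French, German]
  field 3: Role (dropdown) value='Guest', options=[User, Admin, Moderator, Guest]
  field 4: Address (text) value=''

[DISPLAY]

> Phone:      [                                                ]
  Admin:      [ ]                                               
  Language:   ( ) English  ( ) Spanish  ( ) French  (●) German  
  Role:       [Guest                                          ▼]
  Address:    [                                                ]
                                                                
                                                                
                                                                
                                                                
                                                                
                                                                
                                                                
                                                                
                                                                
                                                                
                                                                
                                                                
                                                                
                                                                


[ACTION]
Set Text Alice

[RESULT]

> Phone:      [Alice                                           ]
  Admin:      [ ]                                               
  Language:   ( ) English  ( ) Spanish  ( ) French  (●) German  
  Role:       [Guest                                          ▼]
  Address:    [                                                ]
                                                                
                                                                
                                                                
                                                                
                                                                
                                                                
                                                                
                                                                
                                                                
                                                                
                                                                
                                                                
                                                                
                                                                


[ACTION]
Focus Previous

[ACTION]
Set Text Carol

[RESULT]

  Phone:      [Alice                                           ]
  Admin:      [ ]                                               
  Language:   ( ) English  ( ) Spanish  ( ) French  (●) German  
  Role:       [Guest                                          ▼]
> Address:    [Carol                                           ]
                                                                
                                                                
                                                                
                                                                
                                                                
                                                                
                                                                
                                                                
                                                                
                                                                
                                                                
                                                                
                                                                
                                                                


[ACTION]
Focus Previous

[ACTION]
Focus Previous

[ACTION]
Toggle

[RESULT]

  Phone:      [Alice                                           ]
  Admin:      [ ]                                               
> Language:   ( ) English  ( ) Spanish  ( ) French  (●) German  
  Role:       [Guest                                          ▼]
  Address:    [Carol                                           ]
                                                                
                                                                
                                                                
                                                                
                                                                
                                                                
                                                                
                                                                
                                                                
                                                                
                                                                
                                                                
                                                                
                                                                


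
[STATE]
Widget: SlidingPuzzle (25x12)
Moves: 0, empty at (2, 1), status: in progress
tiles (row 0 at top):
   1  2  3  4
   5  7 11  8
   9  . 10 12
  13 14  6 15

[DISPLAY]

┌────┬────┬────┬────┐    
│  1 │  2 │  3 │  4 │    
├────┼────┼────┼────┤    
│  5 │  7 │ 11 │  8 │    
├────┼────┼────┼────┤    
│  9 │    │ 10 │ 12 │    
├────┼────┼────┼────┤    
│ 13 │ 14 │  6 │ 15 │    
└────┴────┴────┴────┘    
Moves: 0                 
                         
                         


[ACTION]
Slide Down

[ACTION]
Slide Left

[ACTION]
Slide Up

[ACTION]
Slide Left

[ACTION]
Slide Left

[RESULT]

┌────┬────┬────┬────┐    
│  1 │  2 │  3 │  4 │    
├────┼────┼────┼────┤    
│  5 │ 11 │ 10 │  8 │    
├────┼────┼────┼────┤    
│  9 │  7 │ 12 │    │    
├────┼────┼────┼────┤    
│ 13 │ 14 │  6 │ 15 │    
└────┴────┴────┴────┘    
Moves: 4                 
                         
                         


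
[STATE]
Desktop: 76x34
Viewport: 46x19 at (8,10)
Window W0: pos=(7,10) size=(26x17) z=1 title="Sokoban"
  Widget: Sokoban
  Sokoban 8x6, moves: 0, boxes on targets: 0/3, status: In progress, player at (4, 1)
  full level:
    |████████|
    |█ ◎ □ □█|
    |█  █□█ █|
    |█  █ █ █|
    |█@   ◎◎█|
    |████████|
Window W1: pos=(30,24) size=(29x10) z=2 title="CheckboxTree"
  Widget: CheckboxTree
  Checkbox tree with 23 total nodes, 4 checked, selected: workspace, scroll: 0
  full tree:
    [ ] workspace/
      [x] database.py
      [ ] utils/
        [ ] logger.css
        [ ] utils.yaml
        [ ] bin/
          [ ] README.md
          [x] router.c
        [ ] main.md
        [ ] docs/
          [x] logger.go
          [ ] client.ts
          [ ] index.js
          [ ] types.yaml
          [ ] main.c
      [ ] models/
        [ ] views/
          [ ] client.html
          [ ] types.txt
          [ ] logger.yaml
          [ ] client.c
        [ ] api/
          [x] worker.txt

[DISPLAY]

━━━━━━━━━━━━━━━━━━━━━━━━┓                     
 Sokoban                ┃                     
────────────────────────┨                     
████████                ┃                     
█ ◎ □ □█                ┃                     
█  █□█ █                ┃                     
█  █ █ █                ┃                     
█@   ◎◎█                ┃                     
████████                ┃                     
Moves: 0  0/3           ┃                     
                        ┃                     
                        ┃                     
                        ┃                     
                        ┃                     
                      ┏━━━━━━━━━━━━━━━━━━━━━━━
                      ┃ CheckboxTree          
━━━━━━━━━━━━━━━━━━━━━━┠───────────────────────
                      ┃>[-] workspace/        
                      ┃   [x] database.py     


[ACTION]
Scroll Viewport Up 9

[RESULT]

                                              
                                              
                                              
                                              
                                              
                                              
                                              
                                              
                                              
━━━━━━━━━━━━━━━━━━━━━━━━┓                     
 Sokoban                ┃                     
────────────────────────┨                     
████████                ┃                     
█ ◎ □ □█                ┃                     
█  █□█ █                ┃                     
█  █ █ █                ┃                     
█@   ◎◎█                ┃                     
████████                ┃                     
Moves: 0  0/3           ┃                     


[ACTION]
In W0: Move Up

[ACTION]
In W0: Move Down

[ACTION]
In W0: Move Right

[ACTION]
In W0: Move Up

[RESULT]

                                              
                                              
                                              
                                              
                                              
                                              
                                              
                                              
                                              
━━━━━━━━━━━━━━━━━━━━━━━━┓                     
 Sokoban                ┃                     
────────────────────────┨                     
████████                ┃                     
█ ◎ □ □█                ┃                     
█  █□█ █                ┃                     
█ @█ █ █                ┃                     
█    ◎◎█                ┃                     
████████                ┃                     
Moves: 4  0/3           ┃                     


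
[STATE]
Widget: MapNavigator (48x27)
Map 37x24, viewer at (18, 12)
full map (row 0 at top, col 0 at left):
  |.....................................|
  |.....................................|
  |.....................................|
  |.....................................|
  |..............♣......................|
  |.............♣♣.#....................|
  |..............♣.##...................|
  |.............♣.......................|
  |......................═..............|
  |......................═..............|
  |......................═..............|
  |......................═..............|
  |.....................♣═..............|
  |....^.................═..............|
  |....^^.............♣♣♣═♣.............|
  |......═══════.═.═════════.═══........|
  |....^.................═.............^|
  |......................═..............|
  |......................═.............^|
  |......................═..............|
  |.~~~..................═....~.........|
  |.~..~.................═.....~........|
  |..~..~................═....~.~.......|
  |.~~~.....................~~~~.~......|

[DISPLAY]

                                                
      .....................................     
      .....................................     
      .....................................     
      .....................................     
      ..............♣......................     
      .............♣♣.#....................     
      ..............♣.##...................     
      .............♣.......................     
      ......................═..............     
      ......................═..............     
      ......................═..............     
      ......................═..............     
      ..................@..♣═..............     
      ....^.................═..............     
      ....^^.............♣♣♣═♣.............     
      ......═══════.═.═════════.═══........     
      ....^.................═.............^     
      ......................═..............     
      ......................═.............^     
      ......................═..............     
      .~~~..................═....~.........     
      .~..~.................═.....~........     
      ..~..~................═....~.~.......     
      .~~~.....................~~~~.~......     
                                                
                                                


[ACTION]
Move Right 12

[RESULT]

                                                
...............................                 
...............................                 
...............................                 
...............................                 
........♣......................                 
.......♣♣.#....................                 
........♣.##...................                 
.......♣.......................                 
................═..............                 
................═..............                 
................═..............                 
................═..............                 
...............♣═.......@......                 
................═..............                 
.............♣♣♣═♣.............                 
═══════.═.═════════.═══........                 
................═.............^                 
................═..............                 
................═.............^                 
................═..............                 
................═....~.........                 
................═.....~........                 
................═....~.~.......                 
...................~~~~.~......                 
                                                
                                                


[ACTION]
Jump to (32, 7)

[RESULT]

                                                
                                                
                                                
                                                
                                                
                                                
.............................                   
.............................                   
.............................                   
.............................                   
......♣......................                   
.....♣♣.#....................                   
......♣.##...................                   
.....♣..................@....                   
..............═..............                   
..............═..............                   
..............═..............                   
..............═..............                   
.............♣═..............                   
..............═..............                   
...........♣♣♣═♣.............                   
═════.═.═════════.═══........                   
..............═.............^                   
..............═..............                   
..............═.............^                   
..............═..............                   
..............═....~.........                   


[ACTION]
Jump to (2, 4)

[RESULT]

                                                
                                                
                                                
                                                
                                                
                                                
                                                
                                                
                                                
                      ..........................
                      ..........................
                      ..........................
                      ..........................
                      ..@...........♣...........
                      .............♣♣.#.........
                      ..............♣.##........
                      .............♣............
                      ......................═...
                      ......................═...
                      ......................═...
                      ......................═...
                      .....................♣═...
                      ....^.................═...
                      ....^^.............♣♣♣═♣..
                      ......═══════.═.═════════.
                      ....^.................═...
                      ......................═...


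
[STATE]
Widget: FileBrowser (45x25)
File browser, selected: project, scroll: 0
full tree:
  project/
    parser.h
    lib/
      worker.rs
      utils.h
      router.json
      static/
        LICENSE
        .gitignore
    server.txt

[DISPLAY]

> [-] project/                               
    parser.h                                 
    [+] lib/                                 
    server.txt                               
                                             
                                             
                                             
                                             
                                             
                                             
                                             
                                             
                                             
                                             
                                             
                                             
                                             
                                             
                                             
                                             
                                             
                                             
                                             
                                             
                                             


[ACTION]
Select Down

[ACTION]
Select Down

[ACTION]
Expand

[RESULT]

  [-] project/                               
    parser.h                                 
  > [-] lib/                                 
      worker.rs                              
      utils.h                                
      router.json                            
      [+] static/                            
    server.txt                               
                                             
                                             
                                             
                                             
                                             
                                             
                                             
                                             
                                             
                                             
                                             
                                             
                                             
                                             
                                             
                                             
                                             


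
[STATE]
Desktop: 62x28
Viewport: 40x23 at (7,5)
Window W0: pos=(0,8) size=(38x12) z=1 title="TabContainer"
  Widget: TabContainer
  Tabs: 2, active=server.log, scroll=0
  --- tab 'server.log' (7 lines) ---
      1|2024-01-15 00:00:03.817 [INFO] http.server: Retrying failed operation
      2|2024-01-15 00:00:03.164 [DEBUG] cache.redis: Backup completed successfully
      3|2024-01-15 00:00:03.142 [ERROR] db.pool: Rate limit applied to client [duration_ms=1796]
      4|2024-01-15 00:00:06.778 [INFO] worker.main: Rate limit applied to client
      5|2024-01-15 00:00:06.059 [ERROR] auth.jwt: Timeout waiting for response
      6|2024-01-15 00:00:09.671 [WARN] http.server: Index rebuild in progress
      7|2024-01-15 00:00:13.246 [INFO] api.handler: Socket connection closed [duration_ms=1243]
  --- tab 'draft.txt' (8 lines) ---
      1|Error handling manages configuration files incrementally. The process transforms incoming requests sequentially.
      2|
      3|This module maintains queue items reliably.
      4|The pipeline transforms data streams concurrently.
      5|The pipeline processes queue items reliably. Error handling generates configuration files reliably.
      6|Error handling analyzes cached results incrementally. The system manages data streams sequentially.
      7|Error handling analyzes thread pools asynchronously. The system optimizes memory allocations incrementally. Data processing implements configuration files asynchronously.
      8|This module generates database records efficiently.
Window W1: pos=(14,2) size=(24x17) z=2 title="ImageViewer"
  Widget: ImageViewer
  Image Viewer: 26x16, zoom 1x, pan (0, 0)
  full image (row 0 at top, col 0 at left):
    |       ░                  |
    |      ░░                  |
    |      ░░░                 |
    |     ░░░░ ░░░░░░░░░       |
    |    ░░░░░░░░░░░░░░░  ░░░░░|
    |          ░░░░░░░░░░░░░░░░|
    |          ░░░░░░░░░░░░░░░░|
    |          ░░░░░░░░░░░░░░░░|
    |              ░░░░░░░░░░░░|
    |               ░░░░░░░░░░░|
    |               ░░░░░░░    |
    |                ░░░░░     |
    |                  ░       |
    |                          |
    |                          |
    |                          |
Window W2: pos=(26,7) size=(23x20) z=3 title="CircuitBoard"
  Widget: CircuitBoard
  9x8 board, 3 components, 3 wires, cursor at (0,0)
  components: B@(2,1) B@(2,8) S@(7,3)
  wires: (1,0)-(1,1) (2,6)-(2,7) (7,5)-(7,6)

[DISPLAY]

       ┃       ░              ┃         
       ┃      ░░              ┃         
       ┃      ░░░  ┏━━━━━━━━━━━━━━━━━━━━
━━━━━━━┃     ░░░░ ░┃ CircuitBoard       
ntainer┃    ░░░░░░░┠────────────────────
───────┃          ░┃   0 1 2 3 4 5 6 7 8
r.log]│┃          ░┃0  [.]              
───────┃          ░┃                    
1-15 00┃           ┃1   · ─ ·           
1-15 00┃           ┃                    
1-15 00┃           ┃2       B           
1-15 00┃           ┃                    
1-15 00┃           ┃3                   
1-15 00┗━━━━━━━━━━━┃                    
━━━━━━━━━━━━━━━━━━━┃4                   
                   ┃                    
                   ┃5                   
                   ┃                    
                   ┃6                   
                   ┃                    
                   ┃7               S   
                   ┗━━━━━━━━━━━━━━━━━━━━
                                        


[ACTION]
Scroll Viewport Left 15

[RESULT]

              ┃       ░              ┃  
              ┃      ░░              ┃  
              ┃      ░░░  ┏━━━━━━━━━━━━━
┏━━━━━━━━━━━━━┃     ░░░░ ░┃ CircuitBoard
┃ TabContainer┃    ░░░░░░░┠─────────────
┠─────────────┃          ░┃   0 1 2 3 4 
┃[server.log]│┃          ░┃0  [.]       
┃─────────────┃          ░┃             
┃2024-01-15 00┃           ┃1   · ─ ·    
┃2024-01-15 00┃           ┃             
┃2024-01-15 00┃           ┃2       B    
┃2024-01-15 00┃           ┃             
┃2024-01-15 00┃           ┃3            
┃2024-01-15 00┗━━━━━━━━━━━┃             
┗━━━━━━━━━━━━━━━━━━━━━━━━━┃4            
                          ┃             
                          ┃5            
                          ┃             
                          ┃6            
                          ┃             
                          ┃7            
                          ┗━━━━━━━━━━━━━
                                        


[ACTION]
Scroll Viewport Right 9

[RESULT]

     ┃       ░              ┃           
     ┃      ░░              ┃           
     ┃      ░░░  ┏━━━━━━━━━━━━━━━━━━━━━┓
━━━━━┃     ░░░░ ░┃ CircuitBoard        ┃
ainer┃    ░░░░░░░┠─────────────────────┨
─────┃          ░┃   0 1 2 3 4 5 6 7 8 ┃
log]│┃          ░┃0  [.]               ┃
─────┃          ░┃                     ┃
15 00┃           ┃1   · ─ ·            ┃
15 00┃           ┃                     ┃
15 00┃           ┃2       B            ┃
15 00┃           ┃                     ┃
15 00┃           ┃3                    ┃
15 00┗━━━━━━━━━━━┃                     ┃
━━━━━━━━━━━━━━━━━┃4                    ┃
                 ┃                     ┃
                 ┃5                    ┃
                 ┃                     ┃
                 ┃6                    ┃
                 ┃                     ┃
                 ┃7               S    ┃
                 ┗━━━━━━━━━━━━━━━━━━━━━┛
                                        


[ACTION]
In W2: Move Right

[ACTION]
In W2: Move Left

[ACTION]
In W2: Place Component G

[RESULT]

     ┃       ░              ┃           
     ┃      ░░              ┃           
     ┃      ░░░  ┏━━━━━━━━━━━━━━━━━━━━━┓
━━━━━┃     ░░░░ ░┃ CircuitBoard        ┃
ainer┃    ░░░░░░░┠─────────────────────┨
─────┃          ░┃   0 1 2 3 4 5 6 7 8 ┃
log]│┃          ░┃0  [G]               ┃
─────┃          ░┃                     ┃
15 00┃           ┃1   · ─ ·            ┃
15 00┃           ┃                     ┃
15 00┃           ┃2       B            ┃
15 00┃           ┃                     ┃
15 00┃           ┃3                    ┃
15 00┗━━━━━━━━━━━┃                     ┃
━━━━━━━━━━━━━━━━━┃4                    ┃
                 ┃                     ┃
                 ┃5                    ┃
                 ┃                     ┃
                 ┃6                    ┃
                 ┃                     ┃
                 ┃7               S    ┃
                 ┗━━━━━━━━━━━━━━━━━━━━━┛
                                        


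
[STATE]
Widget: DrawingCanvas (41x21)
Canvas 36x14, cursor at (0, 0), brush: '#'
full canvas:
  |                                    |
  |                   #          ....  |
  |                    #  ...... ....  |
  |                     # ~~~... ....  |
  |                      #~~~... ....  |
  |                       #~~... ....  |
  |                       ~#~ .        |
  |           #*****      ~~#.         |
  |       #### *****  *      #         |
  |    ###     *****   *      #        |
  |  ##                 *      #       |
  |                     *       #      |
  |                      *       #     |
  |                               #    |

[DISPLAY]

+                                        
                   #          ....       
                    #  ...... ....       
                     # ~~~... ....       
                      #~~~... ....       
                       #~~... ....       
                       ~#~ .             
           #*****      ~~#.              
       #### *****  *      #              
    ###     *****   *      #             
  ##                 *      #            
                     *       #           
                      *       #          
                               #         
                                         
                                         
                                         
                                         
                                         
                                         
                                         


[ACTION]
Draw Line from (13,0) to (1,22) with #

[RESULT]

+                                        
                   #  #       ....       
                    ## ...... ....       
                  ## # ~~~... ....       
                ##    #~~~... ....       
              ##       #~~... ....       
            ##         ~#~ .             
           #*****      ~~#.              
       #### *****  *      #              
    #####   *****   *      #             
  ## ##              *      #            
   ##                *       #           
 ##                   *       #          
#                              #         
                                         
                                         
                                         
                                         
                                         
                                         
                                         


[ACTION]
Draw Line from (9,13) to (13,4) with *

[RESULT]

+                                        
                   #  #       ....       
                    ## ...... ....       
                  ## # ~~~... ....       
                ##    #~~~... ....       
              ##       #~~... ....       
            ##         ~#~ .             
           #*****      ~~#.              
       #### *****  *      #              
    #####   *****   *      #             
  ## ##   **         *      #            
   ##   **           *       #           
 ##   **              *       #          
#   **                         #         
                                         
                                         
                                         
                                         
                                         
                                         
                                         


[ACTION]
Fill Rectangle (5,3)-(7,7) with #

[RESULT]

+                                        
                   #  #       ....       
                    ## ...... ....       
                  ## # ~~~... ....       
                ##    #~~~... ....       
   #####      ##       #~~... ....       
   #####    ##         ~#~ .             
   #####   #*****      ~~#.              
       #### *****  *      #              
    #####   *****   *      #             
  ## ##   **         *      #            
   ##   **           *       #           
 ##   **              *       #          
#   **                         #         
                                         
                                         
                                         
                                         
                                         
                                         
                                         


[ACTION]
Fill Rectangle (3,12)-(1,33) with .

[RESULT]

+                                        
            ......................       
            ......................       
            ......................       
                ##    #~~~... ....       
   #####      ##       #~~... ....       
   #####    ##         ~#~ .             
   #####   #*****      ~~#.              
       #### *****  *      #              
    #####   *****   *      #             
  ## ##   **         *      #            
   ##   **           *       #           
 ##   **              *       #          
#   **                         #         
                                         
                                         
                                         
                                         
                                         
                                         
                                         


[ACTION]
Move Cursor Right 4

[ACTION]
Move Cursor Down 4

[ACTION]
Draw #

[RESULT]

                                         
            ......................       
            ......................       
            ......................       
    #           ##    #~~~... ....       
   #####      ##       #~~... ....       
   #####    ##         ~#~ .             
   #####   #*****      ~~#.              
       #### *****  *      #              
    #####   *****   *      #             
  ## ##   **         *      #            
   ##   **           *       #           
 ##   **              *       #          
#   **                         #         
                                         
                                         
                                         
                                         
                                         
                                         
                                         


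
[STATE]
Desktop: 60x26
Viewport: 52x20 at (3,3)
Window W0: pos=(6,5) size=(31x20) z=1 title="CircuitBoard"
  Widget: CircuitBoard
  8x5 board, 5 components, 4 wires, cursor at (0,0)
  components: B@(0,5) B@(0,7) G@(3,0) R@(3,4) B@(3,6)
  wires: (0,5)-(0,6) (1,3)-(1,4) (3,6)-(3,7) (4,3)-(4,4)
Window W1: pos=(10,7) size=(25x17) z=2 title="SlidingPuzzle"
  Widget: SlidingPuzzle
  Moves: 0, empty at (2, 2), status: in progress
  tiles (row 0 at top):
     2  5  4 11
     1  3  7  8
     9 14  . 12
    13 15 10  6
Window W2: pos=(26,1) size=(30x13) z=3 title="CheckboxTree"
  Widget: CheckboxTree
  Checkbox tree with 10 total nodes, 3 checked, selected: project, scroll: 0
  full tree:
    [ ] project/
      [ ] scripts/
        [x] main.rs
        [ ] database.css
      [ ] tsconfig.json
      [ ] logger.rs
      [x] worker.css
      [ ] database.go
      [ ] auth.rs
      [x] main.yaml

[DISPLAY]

                       ┠────────────────────────────
                       ┃>[-] project/               
   ┏━━━━━━━━━━━━━━━━━━━┃   [-] scripts/             
   ┃ CircuitBoard      ┃     [x] main.rs            
   ┠───┏━━━━━━━━━━━━━━━┃     [ ] database.css       
   ┃   ┃ SlidingPuzzle ┃   [ ] tsconfig.json        
   ┃0  ┠───────────────┃   [ ] logger.rs            
   ┃   ┃┌────┬────┬────┃   [x] worker.css           
   ┃1  ┃│  2 │  5 │  4 ┃   [ ] database.go          
   ┃   ┃├────┼────┼────┃   [ ] auth.rs              
   ┃2  ┃│  1 │  3 │  7 ┗━━━━━━━━━━━━━━━━━━━━━━━━━━━━
   ┃   ┃├────┼────┼────┼────┤  ┃ ┃                  
   ┃3  ┃│  9 │ 14 │    │ 12 │  ┃B┃                  
   ┃   ┃├────┼────┼────┼────┤  ┃ ┃                  
   ┃4  ┃│ 13 │ 15 │ 10 │  6 │  ┃ ┃                  
   ┃Cur┃└────┴────┴────┴────┘  ┃ ┃                  
   ┃   ┃Moves: 0               ┃ ┃                  
   ┃   ┃                       ┃ ┃                  
   ┃   ┃                       ┃ ┃                  
   ┃   ┃                       ┃ ┃                  


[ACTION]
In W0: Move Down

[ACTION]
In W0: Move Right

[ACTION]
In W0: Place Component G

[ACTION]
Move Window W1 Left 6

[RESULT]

                       ┠────────────────────────────
                       ┃>[-] project/               
   ┏━━━━━━━━━━━━━━━━━━━┃   [-] scripts/             
   ┃ CircuitBoard      ┃     [x] main.rs            
 ┏━━━━━━━━━━━━━━━━━━━━━┃     [ ] database.css       
 ┃ SlidingPuzzle       ┃   [ ] tsconfig.json        
 ┠─────────────────────┃   [ ] logger.rs            
 ┃┌────┬────┬────┬────┐┃   [x] worker.css           
 ┃│  2 │  5 │  4 │ 11 │┃   [ ] database.go          
 ┃├────┼────┼────┼────┤┃   [ ] auth.rs              
 ┃│  1 │  3 │  7 │  8 │┗━━━━━━━━━━━━━━━━━━━━━━━━━━━━
 ┃├────┼────┼────┼────┤  ┃       ┃                  
 ┃│  9 │ 14 │    │ 12 │  ┃      B┃                  
 ┃├────┼────┼────┼────┤  ┃       ┃                  
 ┃│ 13 │ 15 │ 10 │  6 │  ┃       ┃                  
 ┃└────┴────┴────┴────┘  ┃       ┃                  
 ┃Moves: 0               ┃       ┃                  
 ┃                       ┃       ┃                  
 ┃                       ┃       ┃                  
 ┃                       ┃       ┃                  
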